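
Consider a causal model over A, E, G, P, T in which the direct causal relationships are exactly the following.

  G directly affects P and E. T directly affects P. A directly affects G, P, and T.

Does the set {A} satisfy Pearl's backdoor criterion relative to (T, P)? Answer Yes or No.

Backdoor paths from T to P (paths whose first edge points into T):
  P1: T <- A -> G -> P
  P2: T <- A -> P
Condition 1 (no descendant of T in the set): holds — descendants of T are {P}; none are in {A}.
Condition 2 (every backdoor path blocked by {A}):
  P1: blocked at fork node A ∈ conditioning set.
  P2: blocked at fork node A ∈ conditioning set.
{A} satisfies the backdoor criterion.

Yes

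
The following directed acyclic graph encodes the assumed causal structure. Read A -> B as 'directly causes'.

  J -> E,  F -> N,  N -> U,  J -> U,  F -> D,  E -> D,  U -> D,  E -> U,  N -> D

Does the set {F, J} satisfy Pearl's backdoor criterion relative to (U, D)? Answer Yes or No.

No

Backdoor paths from U to D (paths whose first edge points into U):
  P1: U <- J -> E -> D
  P2: U <- N <- F -> D
  P3: U <- N -> D
  P4: U <- E -> D
Condition 1 (no descendant of U in the set): holds — descendants of U are {D}; none are in {F, J}.
Condition 2 (every backdoor path blocked by {F, J}):
  P1: blocked at fork node J ∈ conditioning set.
  P2: blocked at fork node F ∈ conditioning set.
  P3: open — no interior node is in the conditioning set.
  P4: open — no interior node is in the conditioning set.
{F, J} does not satisfy the backdoor criterion.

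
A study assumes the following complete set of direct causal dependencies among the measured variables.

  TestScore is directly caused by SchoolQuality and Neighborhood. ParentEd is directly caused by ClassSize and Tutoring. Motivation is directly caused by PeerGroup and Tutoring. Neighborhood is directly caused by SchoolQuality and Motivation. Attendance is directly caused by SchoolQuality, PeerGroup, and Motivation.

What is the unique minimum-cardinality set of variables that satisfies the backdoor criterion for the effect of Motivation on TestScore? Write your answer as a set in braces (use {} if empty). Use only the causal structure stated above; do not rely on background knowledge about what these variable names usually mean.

Variables eligible for adjustment (non-descendants of Motivation, excluding Motivation and TestScore): {ClassSize, ParentEd, PeerGroup, SchoolQuality, Tutoring}.
Backdoor paths from Motivation to TestScore:
  P1: Motivation <- PeerGroup -> Attendance <- SchoolQuality -> Neighborhood -> TestScore
  P2: Motivation <- PeerGroup -> Attendance <- SchoolQuality -> TestScore
Each backdoor path contains an unconditioned collider, so every path is already blocked with the empty conditioning set:
  P1: blocked at collider Attendance (neither it nor any descendant is in the conditioning set).
  P2: blocked at collider Attendance (neither it nor any descendant is in the conditioning set).
The empty set is therefore the unique smallest valid set.

{}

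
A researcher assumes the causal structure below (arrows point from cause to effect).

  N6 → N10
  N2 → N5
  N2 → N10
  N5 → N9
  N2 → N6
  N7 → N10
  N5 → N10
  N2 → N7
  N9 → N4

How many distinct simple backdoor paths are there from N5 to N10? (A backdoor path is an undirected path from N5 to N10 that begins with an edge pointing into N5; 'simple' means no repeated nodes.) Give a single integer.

3

A backdoor path from N5 to N10 is any simple undirected path whose first edge points into N5 (i.e. leaves N5 via a parent).
Parents of N5: {N2}.
Enumerating:
  P1: N5 <- N2 -> N6 -> N10
  P2: N5 <- N2 -> N7 -> N10
  P3: N5 <- N2 -> N10
That exhausts the simple backdoor paths. Count: 3.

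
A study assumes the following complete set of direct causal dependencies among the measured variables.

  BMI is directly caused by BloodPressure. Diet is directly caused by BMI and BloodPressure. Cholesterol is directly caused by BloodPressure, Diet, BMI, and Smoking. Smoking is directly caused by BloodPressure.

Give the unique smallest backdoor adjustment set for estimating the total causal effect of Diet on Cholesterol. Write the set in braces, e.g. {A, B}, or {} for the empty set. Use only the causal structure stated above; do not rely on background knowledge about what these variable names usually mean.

{BMI, BloodPressure}

Variables eligible for adjustment (non-descendants of Diet, excluding Diet and Cholesterol): {BMI, BloodPressure, Smoking}.
Backdoor paths from Diet to Cholesterol:
  P1: Diet <- BloodPressure -> BMI -> Cholesterol
  P2: Diet <- BloodPressure -> Smoking -> Cholesterol
  P3: Diet <- BloodPressure -> Cholesterol
  P4: Diet <- BMI <- BloodPressure -> Smoking -> Cholesterol
  P5: Diet <- BMI <- BloodPressure -> Cholesterol
  P6: Diet <- BMI -> Cholesterol
The empty set is not sufficient: P1 (Diet <- BloodPressure -> BMI -> Cholesterol) has no collider blocking it and no conditioned non-collider, so it is open.
Try {BMI, BloodPressure}:
  P1: blocked at fork node BloodPressure ∈ conditioning set.
  P2: blocked at fork node BloodPressure ∈ conditioning set.
  P3: blocked at fork node BloodPressure ∈ conditioning set.
  P4: blocked at chain node BMI ∈ conditioning set.
  P5: blocked at chain node BMI ∈ conditioning set.
  P6: blocked at fork node BMI ∈ conditioning set.
{BMI, BloodPressure} contains no descendant of Diet and blocks every backdoor path.
Every element of {BMI, BloodPressure} is needed (dropping BMI leaves P6 open; dropping BloodPressure leaves P2 open), so no proper subset is valid.
Among all size-2 subsets of the eligible variables, only {BMI, BloodPressure} blocks every backdoor path, so it is the unique smallest valid adjustment set.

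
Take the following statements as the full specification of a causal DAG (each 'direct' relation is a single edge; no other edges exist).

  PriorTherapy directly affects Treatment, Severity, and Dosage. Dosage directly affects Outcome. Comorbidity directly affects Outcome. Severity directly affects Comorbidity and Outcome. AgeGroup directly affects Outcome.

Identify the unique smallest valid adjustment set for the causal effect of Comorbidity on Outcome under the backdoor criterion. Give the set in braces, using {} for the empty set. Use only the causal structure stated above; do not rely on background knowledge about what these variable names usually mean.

Variables eligible for adjustment (non-descendants of Comorbidity, excluding Comorbidity and Outcome): {AgeGroup, Dosage, PriorTherapy, Severity, Treatment}.
Backdoor paths from Comorbidity to Outcome:
  P1: Comorbidity <- Severity <- PriorTherapy -> Dosage -> Outcome
  P2: Comorbidity <- Severity -> Outcome
The empty set is not sufficient: P1 (Comorbidity <- Severity <- PriorTherapy -> Dosage -> Outcome) has no collider blocking it and no conditioned non-collider, so it is open.
Try {Severity}:
  P1: blocked at chain node Severity ∈ conditioning set.
  P2: blocked at fork node Severity ∈ conditioning set.
{Severity} contains no descendant of Comorbidity and blocks every backdoor path.
No other singleton works — e.g. {PriorTherapy} leaves P2 open — so {Severity} is the unique smallest valid adjustment set.

{Severity}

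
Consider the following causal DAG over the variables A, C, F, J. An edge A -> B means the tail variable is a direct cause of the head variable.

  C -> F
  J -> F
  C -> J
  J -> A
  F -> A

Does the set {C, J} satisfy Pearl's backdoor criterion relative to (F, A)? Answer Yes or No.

Backdoor paths from F to A (paths whose first edge points into F):
  P1: F <- C -> J -> A
  P2: F <- J -> A
Condition 1 (no descendant of F in the set): holds — descendants of F are {A}; none are in {C, J}.
Condition 2 (every backdoor path blocked by {C, J}):
  P1: blocked at fork node C ∈ conditioning set.
  P2: blocked at fork node J ∈ conditioning set.
{C, J} satisfies the backdoor criterion.

Yes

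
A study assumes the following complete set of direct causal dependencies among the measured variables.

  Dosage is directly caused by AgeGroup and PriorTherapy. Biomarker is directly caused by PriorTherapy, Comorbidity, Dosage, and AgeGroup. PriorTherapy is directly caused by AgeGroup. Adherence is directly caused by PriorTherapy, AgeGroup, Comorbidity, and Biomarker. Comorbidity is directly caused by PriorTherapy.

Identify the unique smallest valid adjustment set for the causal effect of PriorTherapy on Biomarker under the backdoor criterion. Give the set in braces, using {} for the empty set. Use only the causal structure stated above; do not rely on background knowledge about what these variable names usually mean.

Variables eligible for adjustment (non-descendants of PriorTherapy, excluding PriorTherapy and Biomarker): {AgeGroup}.
Backdoor paths from PriorTherapy to Biomarker:
  P1: PriorTherapy <- AgeGroup -> Dosage -> Biomarker
  P2: PriorTherapy <- AgeGroup -> Biomarker
  P3: PriorTherapy <- AgeGroup -> Adherence <- Comorbidity -> Biomarker
  P4: PriorTherapy <- AgeGroup -> Adherence <- Biomarker
The empty set is not sufficient: P1 (PriorTherapy <- AgeGroup -> Dosage -> Biomarker) has no collider blocking it and no conditioned non-collider, so it is open.
Try {AgeGroup}:
  P1: blocked at fork node AgeGroup ∈ conditioning set.
  P2: blocked at fork node AgeGroup ∈ conditioning set.
  P3: blocked at fork node AgeGroup ∈ conditioning set.
  P4: blocked at fork node AgeGroup ∈ conditioning set.
{AgeGroup} contains no descendant of PriorTherapy and blocks every backdoor path.
{AgeGroup} is the unique smallest valid adjustment set.

{AgeGroup}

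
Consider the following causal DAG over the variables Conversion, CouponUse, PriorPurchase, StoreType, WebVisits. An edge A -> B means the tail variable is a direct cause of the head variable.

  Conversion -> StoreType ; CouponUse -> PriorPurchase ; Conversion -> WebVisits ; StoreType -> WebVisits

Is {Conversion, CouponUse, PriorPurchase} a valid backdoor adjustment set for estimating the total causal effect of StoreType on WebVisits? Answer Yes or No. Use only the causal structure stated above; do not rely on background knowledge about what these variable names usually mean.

Yes

Backdoor paths from StoreType to WebVisits (paths whose first edge points into StoreType):
  P1: StoreType <- Conversion -> WebVisits
Condition 1 (no descendant of StoreType in the set): holds — descendants of StoreType are {WebVisits}; none are in {Conversion, CouponUse, PriorPurchase}.
Condition 2 (every backdoor path blocked by {Conversion, CouponUse, PriorPurchase}):
  P1: blocked at fork node Conversion ∈ conditioning set.
{Conversion, CouponUse, PriorPurchase} satisfies the backdoor criterion.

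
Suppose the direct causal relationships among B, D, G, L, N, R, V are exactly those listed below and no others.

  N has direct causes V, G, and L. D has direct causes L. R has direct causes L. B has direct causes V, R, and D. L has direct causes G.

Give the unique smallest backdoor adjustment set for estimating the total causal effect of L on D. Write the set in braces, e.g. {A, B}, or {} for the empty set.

{}

Variables eligible for adjustment (non-descendants of L, excluding L and D): {G, V}.
Backdoor paths from L to D:
  P1: L <- G -> N <- V -> B <- D
Each backdoor path contains an unconditioned collider, so every path is already blocked with the empty conditioning set:
  P1: blocked at collider N (neither it nor any descendant is in the conditioning set).
The empty set is therefore the unique smallest valid set.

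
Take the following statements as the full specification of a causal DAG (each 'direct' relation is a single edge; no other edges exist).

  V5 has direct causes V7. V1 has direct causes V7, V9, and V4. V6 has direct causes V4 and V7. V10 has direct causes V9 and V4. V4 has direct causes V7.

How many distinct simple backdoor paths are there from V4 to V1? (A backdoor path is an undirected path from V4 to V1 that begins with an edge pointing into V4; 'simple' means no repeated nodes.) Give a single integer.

1

A backdoor path from V4 to V1 is any simple undirected path whose first edge points into V4 (i.e. leaves V4 via a parent).
Parents of V4: {V7}.
Enumerating:
  P1: V4 <- V7 -> V1
That exhausts the simple backdoor paths. Count: 1.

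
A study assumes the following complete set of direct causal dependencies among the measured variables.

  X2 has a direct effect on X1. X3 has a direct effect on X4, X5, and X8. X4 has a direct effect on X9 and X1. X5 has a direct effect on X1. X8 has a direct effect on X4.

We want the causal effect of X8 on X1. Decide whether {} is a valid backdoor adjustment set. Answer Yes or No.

Backdoor paths from X8 to X1 (paths whose first edge points into X8):
  P1: X8 <- X3 -> X5 -> X1
  P2: X8 <- X3 -> X4 -> X1
Condition 1 (no descendant of X8 in the set): holds — descendants of X8 are {X1, X4, X9}; none are in {}.
Condition 2 (every backdoor path blocked by {}):
  P1: open — no interior node is in the conditioning set.
  P2: open — no interior node is in the conditioning set.
{} does not satisfy the backdoor criterion.

No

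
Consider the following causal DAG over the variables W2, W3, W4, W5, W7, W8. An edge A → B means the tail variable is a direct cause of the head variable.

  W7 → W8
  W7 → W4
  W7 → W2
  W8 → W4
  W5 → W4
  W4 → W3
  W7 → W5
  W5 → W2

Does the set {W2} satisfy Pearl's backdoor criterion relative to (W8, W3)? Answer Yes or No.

No

Backdoor paths from W8 to W3 (paths whose first edge points into W8):
  P1: W8 <- W7 -> W5 -> W4 -> W3
  P2: W8 <- W7 -> W2 <- W5 -> W4 -> W3
  P3: W8 <- W7 -> W4 -> W3
Condition 1 (no descendant of W8 in the set): holds — descendants of W8 are {W3, W4}; none are in {W2}.
Condition 2 (every backdoor path blocked by {W2}):
  P1: open — no interior node is in the conditioning set.
  P2: open — collider(s) W2 are conditioned on (or have a conditioned descendant) and no non-collider on the path is in the set.
  P3: open — no interior node is in the conditioning set.
{W2} does not satisfy the backdoor criterion.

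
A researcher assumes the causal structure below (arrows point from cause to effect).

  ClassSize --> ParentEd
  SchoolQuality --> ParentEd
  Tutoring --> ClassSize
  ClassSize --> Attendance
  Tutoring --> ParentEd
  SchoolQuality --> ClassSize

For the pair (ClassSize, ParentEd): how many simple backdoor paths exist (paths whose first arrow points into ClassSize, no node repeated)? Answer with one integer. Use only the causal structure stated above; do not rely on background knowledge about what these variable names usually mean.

A backdoor path from ClassSize to ParentEd is any simple undirected path whose first edge points into ClassSize (i.e. leaves ClassSize via a parent).
Parents of ClassSize: {SchoolQuality, Tutoring}.
Enumerating:
  P1: ClassSize <- Tutoring -> ParentEd
  P2: ClassSize <- SchoolQuality -> ParentEd
That exhausts the simple backdoor paths. Count: 2.

2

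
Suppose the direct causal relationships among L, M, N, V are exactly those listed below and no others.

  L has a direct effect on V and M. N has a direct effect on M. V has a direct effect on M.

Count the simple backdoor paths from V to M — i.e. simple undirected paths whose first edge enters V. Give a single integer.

A backdoor path from V to M is any simple undirected path whose first edge points into V (i.e. leaves V via a parent).
Parents of V: {L}.
Enumerating:
  P1: V <- L -> M
That exhausts the simple backdoor paths. Count: 1.

1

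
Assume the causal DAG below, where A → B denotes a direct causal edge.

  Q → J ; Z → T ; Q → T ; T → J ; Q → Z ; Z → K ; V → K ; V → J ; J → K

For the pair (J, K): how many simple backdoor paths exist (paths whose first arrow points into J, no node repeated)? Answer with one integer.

5

A backdoor path from J to K is any simple undirected path whose first edge points into J (i.e. leaves J via a parent).
Parents of J: {Q, T, V}.
Enumerating:
  P1: J <- Q -> Z -> K
  P2: J <- Q -> T <- Z -> K
  P3: J <- V -> K
  P4: J <- T <- Q -> Z -> K
  P5: J <- T <- Z -> K
That exhausts the simple backdoor paths. Count: 5.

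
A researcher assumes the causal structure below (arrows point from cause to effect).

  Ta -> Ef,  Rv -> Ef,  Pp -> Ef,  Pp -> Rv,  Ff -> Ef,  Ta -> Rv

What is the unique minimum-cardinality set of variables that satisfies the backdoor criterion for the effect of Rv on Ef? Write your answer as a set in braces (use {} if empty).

Variables eligible for adjustment (non-descendants of Rv, excluding Rv and Ef): {Ff, Pp, Ta}.
Backdoor paths from Rv to Ef:
  P1: Rv <- Pp -> Ef
  P2: Rv <- Ta -> Ef
The empty set is not sufficient: P1 (Rv <- Pp -> Ef) has no collider blocking it and no conditioned non-collider, so it is open.
Try {Pp, Ta}:
  P1: blocked at fork node Pp ∈ conditioning set.
  P2: blocked at fork node Ta ∈ conditioning set.
{Pp, Ta} contains no descendant of Rv and blocks every backdoor path.
Every element of {Pp, Ta} is needed (dropping Pp leaves P1 open; dropping Ta leaves P2 open), so no proper subset is valid.
Among all size-2 subsets of the eligible variables, only {Pp, Ta} blocks every backdoor path, so it is the unique smallest valid adjustment set.

{Pp, Ta}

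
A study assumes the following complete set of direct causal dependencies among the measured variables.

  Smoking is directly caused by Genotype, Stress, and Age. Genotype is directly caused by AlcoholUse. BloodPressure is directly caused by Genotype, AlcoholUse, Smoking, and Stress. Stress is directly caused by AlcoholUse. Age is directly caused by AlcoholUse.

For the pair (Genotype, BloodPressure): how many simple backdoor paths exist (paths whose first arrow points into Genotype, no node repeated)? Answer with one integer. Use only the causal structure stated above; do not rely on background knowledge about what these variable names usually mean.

5

A backdoor path from Genotype to BloodPressure is any simple undirected path whose first edge points into Genotype (i.e. leaves Genotype via a parent).
Parents of Genotype: {AlcoholUse}.
Enumerating:
  P1: Genotype <- AlcoholUse -> Age -> Smoking <- Stress -> BloodPressure
  P2: Genotype <- AlcoholUse -> Age -> Smoking -> BloodPressure
  P3: Genotype <- AlcoholUse -> Stress -> Smoking -> BloodPressure
  P4: Genotype <- AlcoholUse -> Stress -> BloodPressure
  P5: Genotype <- AlcoholUse -> BloodPressure
That exhausts the simple backdoor paths. Count: 5.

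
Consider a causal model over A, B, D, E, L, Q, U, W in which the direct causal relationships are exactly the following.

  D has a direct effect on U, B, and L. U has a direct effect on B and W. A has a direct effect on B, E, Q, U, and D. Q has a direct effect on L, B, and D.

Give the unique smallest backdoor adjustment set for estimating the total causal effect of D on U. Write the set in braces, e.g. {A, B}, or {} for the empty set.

{A}

Variables eligible for adjustment (non-descendants of D, excluding D and U): {A, E, Q}.
Backdoor paths from D to U:
  P1: D <- A -> Q -> B <- U
  P2: D <- A -> U
  P3: D <- A -> B <- U
  P4: D <- Q <- A -> U
  P5: D <- Q <- A -> B <- U
  P6: D <- Q -> B <- A -> U
  P7: D <- Q -> B <- U
The empty set is not sufficient: P2 (D <- A -> U) has no collider blocking it and no conditioned non-collider, so it is open.
Try {A}:
  P1: blocked at fork node A ∈ conditioning set.
  P2: blocked at fork node A ∈ conditioning set.
  P3: blocked at fork node A ∈ conditioning set.
  P4: blocked at fork node A ∈ conditioning set.
  P5: blocked at fork node A ∈ conditioning set.
  P6: blocked at collider B (neither it nor any descendant is in the conditioning set).
  P7: blocked at collider B (neither it nor any descendant is in the conditioning set).
{A} contains no descendant of D and blocks every backdoor path.
No other singleton works — e.g. {Q} leaves P2 open — so {A} is the unique smallest valid adjustment set.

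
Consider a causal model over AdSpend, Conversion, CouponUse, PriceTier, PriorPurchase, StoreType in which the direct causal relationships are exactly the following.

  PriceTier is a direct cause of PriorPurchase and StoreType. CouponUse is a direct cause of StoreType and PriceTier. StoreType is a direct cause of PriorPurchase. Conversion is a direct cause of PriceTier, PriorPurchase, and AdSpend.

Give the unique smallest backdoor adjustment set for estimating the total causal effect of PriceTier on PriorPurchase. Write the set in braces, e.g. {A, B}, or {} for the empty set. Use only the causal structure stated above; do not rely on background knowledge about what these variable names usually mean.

Variables eligible for adjustment (non-descendants of PriceTier, excluding PriceTier and PriorPurchase): {AdSpend, Conversion, CouponUse}.
Backdoor paths from PriceTier to PriorPurchase:
  P1: PriceTier <- CouponUse -> StoreType -> PriorPurchase
  P2: PriceTier <- Conversion -> PriorPurchase
The empty set is not sufficient: P1 (PriceTier <- CouponUse -> StoreType -> PriorPurchase) has no collider blocking it and no conditioned non-collider, so it is open.
Try {Conversion, CouponUse}:
  P1: blocked at fork node CouponUse ∈ conditioning set.
  P2: blocked at fork node Conversion ∈ conditioning set.
{Conversion, CouponUse} contains no descendant of PriceTier and blocks every backdoor path.
Every element of {Conversion, CouponUse} is needed (dropping Conversion leaves P2 open; dropping CouponUse leaves P1 open), so no proper subset is valid.
Among all size-2 subsets of the eligible variables, only {Conversion, CouponUse} blocks every backdoor path, so it is the unique smallest valid adjustment set.

{Conversion, CouponUse}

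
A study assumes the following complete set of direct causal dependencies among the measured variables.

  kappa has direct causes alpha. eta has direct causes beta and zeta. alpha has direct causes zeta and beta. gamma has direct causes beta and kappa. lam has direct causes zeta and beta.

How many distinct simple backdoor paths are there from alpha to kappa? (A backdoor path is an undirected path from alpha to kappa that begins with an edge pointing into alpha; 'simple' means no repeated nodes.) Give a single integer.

3

A backdoor path from alpha to kappa is any simple undirected path whose first edge points into alpha (i.e. leaves alpha via a parent).
Parents of alpha: {beta, zeta}.
Enumerating:
  P1: alpha <- beta -> gamma <- kappa
  P2: alpha <- zeta -> lam <- beta -> gamma <- kappa
  P3: alpha <- zeta -> eta <- beta -> gamma <- kappa
That exhausts the simple backdoor paths. Count: 3.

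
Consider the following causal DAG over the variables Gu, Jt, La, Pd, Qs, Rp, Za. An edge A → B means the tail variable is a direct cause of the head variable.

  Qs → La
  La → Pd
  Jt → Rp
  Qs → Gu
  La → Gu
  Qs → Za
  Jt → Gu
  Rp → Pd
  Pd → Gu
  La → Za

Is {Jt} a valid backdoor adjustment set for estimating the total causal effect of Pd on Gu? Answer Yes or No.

Backdoor paths from Pd to Gu (paths whose first edge points into Pd):
  P1: Pd <- La <- Qs -> Gu
  P2: Pd <- La -> Za <- Qs -> Gu
  P3: Pd <- La -> Gu
  P4: Pd <- Rp <- Jt -> Gu
Condition 1 (no descendant of Pd in the set): holds — descendants of Pd are {Gu}; none are in {Jt}.
Condition 2 (every backdoor path blocked by {Jt}):
  P1: open — no interior node is in the conditioning set.
  P2: blocked at collider Za (neither it nor any descendant is in the conditioning set).
  P3: open — no interior node is in the conditioning set.
  P4: blocked at fork node Jt ∈ conditioning set.
{Jt} does not satisfy the backdoor criterion.

No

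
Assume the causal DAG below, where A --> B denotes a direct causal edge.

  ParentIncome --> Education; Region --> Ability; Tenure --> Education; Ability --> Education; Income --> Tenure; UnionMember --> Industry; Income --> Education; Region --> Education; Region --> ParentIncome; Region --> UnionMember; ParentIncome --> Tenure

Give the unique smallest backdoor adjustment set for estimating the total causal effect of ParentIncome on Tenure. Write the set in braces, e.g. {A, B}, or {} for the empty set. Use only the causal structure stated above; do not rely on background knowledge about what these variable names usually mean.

Variables eligible for adjustment (non-descendants of ParentIncome, excluding ParentIncome and Tenure): {Ability, Income, Industry, Region, UnionMember}.
Backdoor paths from ParentIncome to Tenure:
  P1: ParentIncome <- Region -> Ability -> Education <- Income -> Tenure
  P2: ParentIncome <- Region -> Ability -> Education <- Tenure
  P3: ParentIncome <- Region -> Education <- Income -> Tenure
  P4: ParentIncome <- Region -> Education <- Tenure
Each backdoor path contains an unconditioned collider, so every path is already blocked with the empty conditioning set:
  P1: blocked at collider Education (neither it nor any descendant is in the conditioning set).
  P2: blocked at collider Education (neither it nor any descendant is in the conditioning set).
  P3: blocked at collider Education (neither it nor any descendant is in the conditioning set).
  P4: blocked at collider Education (neither it nor any descendant is in the conditioning set).
The empty set is therefore the unique smallest valid set.

{}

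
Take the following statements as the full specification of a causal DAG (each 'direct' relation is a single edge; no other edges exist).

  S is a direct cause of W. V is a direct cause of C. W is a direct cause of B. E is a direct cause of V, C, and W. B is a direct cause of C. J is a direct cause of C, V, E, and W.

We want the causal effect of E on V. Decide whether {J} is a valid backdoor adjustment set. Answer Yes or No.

Yes

Backdoor paths from E to V (paths whose first edge points into E):
  P1: E <- J -> V
  P2: E <- J -> W -> B -> C <- V
  P3: E <- J -> C <- V
Condition 1 (no descendant of E in the set): holds — descendants of E are {B, C, V, W}; none are in {J}.
Condition 2 (every backdoor path blocked by {J}):
  P1: blocked at fork node J ∈ conditioning set.
  P2: blocked at fork node J ∈ conditioning set.
  P3: blocked at fork node J ∈ conditioning set.
{J} satisfies the backdoor criterion.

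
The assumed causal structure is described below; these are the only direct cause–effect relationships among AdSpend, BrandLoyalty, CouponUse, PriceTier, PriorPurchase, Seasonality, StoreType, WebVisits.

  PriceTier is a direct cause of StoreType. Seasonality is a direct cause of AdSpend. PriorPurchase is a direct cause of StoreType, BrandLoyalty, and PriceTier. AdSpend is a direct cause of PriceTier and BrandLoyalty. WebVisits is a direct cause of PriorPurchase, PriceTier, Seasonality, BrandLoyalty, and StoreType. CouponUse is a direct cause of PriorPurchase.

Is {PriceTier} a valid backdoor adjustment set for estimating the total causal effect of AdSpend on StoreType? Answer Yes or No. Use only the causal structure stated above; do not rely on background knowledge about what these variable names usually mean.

No

Backdoor paths from AdSpend to StoreType (paths whose first edge points into AdSpend):
  P1: AdSpend <- Seasonality <- WebVisits -> PriorPurchase -> PriceTier -> StoreType
  P2: AdSpend <- Seasonality <- WebVisits -> PriorPurchase -> StoreType
  P3: AdSpend <- Seasonality <- WebVisits -> PriceTier <- PriorPurchase -> StoreType
  P4: AdSpend <- Seasonality <- WebVisits -> PriceTier -> StoreType
  P5: AdSpend <- Seasonality <- WebVisits -> BrandLoyalty <- PriorPurchase -> PriceTier -> StoreType
  P6: AdSpend <- Seasonality <- WebVisits -> BrandLoyalty <- PriorPurchase -> StoreType
  P7: AdSpend <- Seasonality <- WebVisits -> StoreType
Condition 1 (no descendant of AdSpend in the set): FAILS — PriceTier is a descendant of AdSpend.
Condition 2 (every backdoor path blocked by {PriceTier}):
  P1: blocked at chain node PriceTier ∈ conditioning set.
  P2: open — no interior node is in the conditioning set.
  P3: open — collider(s) PriceTier are conditioned on (or have a conditioned descendant) and no non-collider on the path is in the set.
  P4: blocked at chain node PriceTier ∈ conditioning set.
  P5: blocked at collider BrandLoyalty (neither it nor any descendant is in the conditioning set).
  P6: blocked at collider BrandLoyalty (neither it nor any descendant is in the conditioning set).
  P7: open — no interior node is in the conditioning set.
{PriceTier} does not satisfy the backdoor criterion.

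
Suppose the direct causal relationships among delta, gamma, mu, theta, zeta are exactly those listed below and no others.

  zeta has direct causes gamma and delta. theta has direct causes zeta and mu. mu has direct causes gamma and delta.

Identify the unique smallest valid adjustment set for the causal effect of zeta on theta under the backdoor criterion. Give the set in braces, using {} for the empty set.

Variables eligible for adjustment (non-descendants of zeta, excluding zeta and theta): {delta, gamma, mu}.
Backdoor paths from zeta to theta:
  P1: zeta <- delta -> mu -> theta
  P2: zeta <- gamma -> mu -> theta
The empty set is not sufficient: P1 (zeta <- delta -> mu -> theta) has no collider blocking it and no conditioned non-collider, so it is open.
Try {mu}:
  P1: blocked at chain node mu ∈ conditioning set.
  P2: blocked at chain node mu ∈ conditioning set.
{mu} contains no descendant of zeta and blocks every backdoor path.
No other singleton works — e.g. {delta} leaves P2 open — so {mu} is the unique smallest valid adjustment set.

{mu}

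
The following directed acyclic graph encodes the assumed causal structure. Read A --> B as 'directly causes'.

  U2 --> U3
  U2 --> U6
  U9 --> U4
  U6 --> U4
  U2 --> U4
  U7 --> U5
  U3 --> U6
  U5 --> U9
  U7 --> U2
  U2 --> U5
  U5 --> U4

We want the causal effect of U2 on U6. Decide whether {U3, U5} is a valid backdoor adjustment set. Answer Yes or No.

Backdoor paths from U2 to U6 (paths whose first edge points into U2):
  P1: U2 <- U7 -> U5 -> U9 -> U4 <- U6
  P2: U2 <- U7 -> U5 -> U4 <- U6
Condition 1 (no descendant of U2 in the set): FAILS — U3 and U5 are descendants of U2.
Condition 2 (every backdoor path blocked by {U3, U5}):
  P1: blocked at chain node U5 ∈ conditioning set.
  P2: blocked at chain node U5 ∈ conditioning set.
{U3, U5} does not satisfy the backdoor criterion.

No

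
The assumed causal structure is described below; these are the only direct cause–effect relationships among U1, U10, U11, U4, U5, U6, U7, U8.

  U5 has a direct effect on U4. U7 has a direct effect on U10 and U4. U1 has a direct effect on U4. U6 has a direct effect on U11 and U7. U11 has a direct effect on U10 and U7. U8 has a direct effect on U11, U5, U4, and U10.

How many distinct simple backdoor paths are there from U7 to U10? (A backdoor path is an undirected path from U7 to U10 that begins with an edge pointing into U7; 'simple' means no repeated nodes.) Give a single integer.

A backdoor path from U7 to U10 is any simple undirected path whose first edge points into U7 (i.e. leaves U7 via a parent).
Parents of U7: {U11, U6}.
Enumerating:
  P1: U7 <- U6 -> U11 <- U8 -> U10
  P2: U7 <- U6 -> U11 -> U10
  P3: U7 <- U11 <- U8 -> U10
  P4: U7 <- U11 -> U10
That exhausts the simple backdoor paths. Count: 4.

4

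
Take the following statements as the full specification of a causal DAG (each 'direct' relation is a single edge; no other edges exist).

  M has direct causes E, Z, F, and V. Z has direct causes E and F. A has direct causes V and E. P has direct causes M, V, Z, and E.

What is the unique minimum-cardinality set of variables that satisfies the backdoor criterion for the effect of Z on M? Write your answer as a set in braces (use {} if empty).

{E, F}

Variables eligible for adjustment (non-descendants of Z, excluding Z and M): {A, E, F, V}.
Backdoor paths from Z to M:
  P1: Z <- F -> M
  P2: Z <- E -> A <- V -> M
  P3: Z <- E -> A <- V -> P <- M
  P4: Z <- E -> M
  P5: Z <- E -> P <- V -> M
  P6: Z <- E -> P <- M
The empty set is not sufficient: P1 (Z <- F -> M) has no collider blocking it and no conditioned non-collider, so it is open.
Try {E, F}:
  P1: blocked at fork node F ∈ conditioning set.
  P2: blocked at fork node E ∈ conditioning set.
  P3: blocked at fork node E ∈ conditioning set.
  P4: blocked at fork node E ∈ conditioning set.
  P5: blocked at fork node E ∈ conditioning set.
  P6: blocked at fork node E ∈ conditioning set.
{E, F} contains no descendant of Z and blocks every backdoor path.
Every element of {E, F} is needed (dropping E leaves P4 open; dropping F leaves P1 open), so no proper subset is valid.
Among all size-2 subsets of the eligible variables, only {E, F} blocks every backdoor path, so it is the unique smallest valid adjustment set.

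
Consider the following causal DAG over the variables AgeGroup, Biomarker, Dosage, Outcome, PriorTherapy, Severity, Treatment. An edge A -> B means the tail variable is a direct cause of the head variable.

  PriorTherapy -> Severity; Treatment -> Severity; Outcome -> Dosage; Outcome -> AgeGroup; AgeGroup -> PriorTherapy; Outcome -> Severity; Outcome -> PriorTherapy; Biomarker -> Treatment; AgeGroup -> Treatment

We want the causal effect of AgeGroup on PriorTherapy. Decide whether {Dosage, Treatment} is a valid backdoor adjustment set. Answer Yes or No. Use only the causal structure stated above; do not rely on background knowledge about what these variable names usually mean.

Backdoor paths from AgeGroup to PriorTherapy (paths whose first edge points into AgeGroup):
  P1: AgeGroup <- Outcome -> PriorTherapy
  P2: AgeGroup <- Outcome -> Severity <- PriorTherapy
Condition 1 (no descendant of AgeGroup in the set): FAILS — Treatment is a descendant of AgeGroup.
Condition 2 (every backdoor path blocked by {Dosage, Treatment}):
  P1: open — no interior node is in the conditioning set.
  P2: blocked at collider Severity (neither it nor any descendant is in the conditioning set).
{Dosage, Treatment} does not satisfy the backdoor criterion.

No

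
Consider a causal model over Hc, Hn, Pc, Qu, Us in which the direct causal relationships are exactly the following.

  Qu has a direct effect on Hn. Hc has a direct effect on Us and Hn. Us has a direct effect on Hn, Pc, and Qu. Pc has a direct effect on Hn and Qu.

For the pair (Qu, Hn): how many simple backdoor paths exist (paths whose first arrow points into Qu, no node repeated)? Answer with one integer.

6

A backdoor path from Qu to Hn is any simple undirected path whose first edge points into Qu (i.e. leaves Qu via a parent).
Parents of Qu: {Pc, Us}.
Enumerating:
  P1: Qu <- Us <- Hc -> Hn
  P2: Qu <- Us -> Pc -> Hn
  P3: Qu <- Us -> Hn
  P4: Qu <- Pc <- Us <- Hc -> Hn
  P5: Qu <- Pc <- Us -> Hn
  P6: Qu <- Pc -> Hn
That exhausts the simple backdoor paths. Count: 6.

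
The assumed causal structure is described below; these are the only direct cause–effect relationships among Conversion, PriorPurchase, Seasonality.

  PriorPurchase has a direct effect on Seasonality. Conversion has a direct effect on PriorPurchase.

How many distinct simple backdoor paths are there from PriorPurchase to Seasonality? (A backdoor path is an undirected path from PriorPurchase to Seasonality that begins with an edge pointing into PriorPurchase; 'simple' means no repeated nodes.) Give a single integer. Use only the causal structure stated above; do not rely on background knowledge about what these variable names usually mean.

0

A backdoor path from PriorPurchase to Seasonality is any simple undirected path whose first edge points into PriorPurchase (i.e. leaves PriorPurchase via a parent).
Parents of PriorPurchase: {Conversion}.
No simple path from any parent of PriorPurchase reaches Seasonality without revisiting PriorPurchase, so there are no backdoor paths.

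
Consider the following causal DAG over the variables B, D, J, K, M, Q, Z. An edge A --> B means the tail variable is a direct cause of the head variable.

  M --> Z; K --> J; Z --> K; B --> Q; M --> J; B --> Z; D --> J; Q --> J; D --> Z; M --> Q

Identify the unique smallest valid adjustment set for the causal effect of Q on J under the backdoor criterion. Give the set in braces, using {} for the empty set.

{B, M}

Variables eligible for adjustment (non-descendants of Q, excluding Q and J): {B, D, K, M, Z}.
Backdoor paths from Q to J:
  P1: Q <- M -> Z <- D -> J
  P2: Q <- M -> Z -> K -> J
  P3: Q <- M -> J
  P4: Q <- B -> Z <- M -> J
  P5: Q <- B -> Z <- D -> J
  P6: Q <- B -> Z -> K -> J
The empty set is not sufficient: P2 (Q <- M -> Z -> K -> J) has no collider blocking it and no conditioned non-collider, so it is open.
Try {B, M}:
  P1: blocked at fork node M ∈ conditioning set.
  P2: blocked at fork node M ∈ conditioning set.
  P3: blocked at fork node M ∈ conditioning set.
  P4: blocked at fork node B ∈ conditioning set.
  P5: blocked at fork node B ∈ conditioning set.
  P6: blocked at fork node B ∈ conditioning set.
{B, M} contains no descendant of Q and blocks every backdoor path.
Every element of {B, M} is needed (dropping B leaves P6 open; dropping M leaves P2 open), so no proper subset is valid.
Among all size-2 subsets of the eligible variables, only {B, M} blocks every backdoor path, so it is the unique smallest valid adjustment set.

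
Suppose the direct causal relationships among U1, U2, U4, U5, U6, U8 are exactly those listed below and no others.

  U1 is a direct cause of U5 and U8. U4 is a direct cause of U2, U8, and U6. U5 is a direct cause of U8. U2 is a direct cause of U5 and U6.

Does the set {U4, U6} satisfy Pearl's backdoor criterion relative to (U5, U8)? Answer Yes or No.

No

Backdoor paths from U5 to U8 (paths whose first edge points into U5):
  P1: U5 <- U2 <- U4 -> U8
  P2: U5 <- U2 -> U6 <- U4 -> U8
  P3: U5 <- U1 -> U8
Condition 1 (no descendant of U5 in the set): holds — descendants of U5 are {U8}; none are in {U4, U6}.
Condition 2 (every backdoor path blocked by {U4, U6}):
  P1: blocked at fork node U4 ∈ conditioning set.
  P2: blocked at fork node U4 ∈ conditioning set.
  P3: open — no interior node is in the conditioning set.
{U4, U6} does not satisfy the backdoor criterion.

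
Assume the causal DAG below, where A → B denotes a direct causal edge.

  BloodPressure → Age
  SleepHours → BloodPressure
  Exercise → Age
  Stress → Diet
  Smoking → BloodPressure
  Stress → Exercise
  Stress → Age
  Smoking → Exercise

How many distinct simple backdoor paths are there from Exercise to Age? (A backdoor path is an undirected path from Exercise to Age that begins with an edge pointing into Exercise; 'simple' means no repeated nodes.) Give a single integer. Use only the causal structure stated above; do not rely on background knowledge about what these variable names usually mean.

2

A backdoor path from Exercise to Age is any simple undirected path whose first edge points into Exercise (i.e. leaves Exercise via a parent).
Parents of Exercise: {Smoking, Stress}.
Enumerating:
  P1: Exercise <- Stress -> Age
  P2: Exercise <- Smoking -> BloodPressure -> Age
That exhausts the simple backdoor paths. Count: 2.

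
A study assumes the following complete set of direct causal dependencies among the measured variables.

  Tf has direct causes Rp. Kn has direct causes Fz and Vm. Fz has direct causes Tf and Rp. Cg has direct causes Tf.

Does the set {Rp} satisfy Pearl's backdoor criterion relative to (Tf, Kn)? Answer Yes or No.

Backdoor paths from Tf to Kn (paths whose first edge points into Tf):
  P1: Tf <- Rp -> Fz -> Kn
Condition 1 (no descendant of Tf in the set): holds — descendants of Tf are {Cg, Fz, Kn}; none are in {Rp}.
Condition 2 (every backdoor path blocked by {Rp}):
  P1: blocked at fork node Rp ∈ conditioning set.
{Rp} satisfies the backdoor criterion.

Yes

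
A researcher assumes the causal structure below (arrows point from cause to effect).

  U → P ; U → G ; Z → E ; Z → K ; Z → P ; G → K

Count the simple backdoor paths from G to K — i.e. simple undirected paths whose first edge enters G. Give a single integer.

1

A backdoor path from G to K is any simple undirected path whose first edge points into G (i.e. leaves G via a parent).
Parents of G: {U}.
Enumerating:
  P1: G <- U -> P <- Z -> K
That exhausts the simple backdoor paths. Count: 1.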